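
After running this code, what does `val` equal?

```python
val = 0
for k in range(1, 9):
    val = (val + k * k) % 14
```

Let's trace through this code step by step.

Initialize: val = 0
Entering loop: for k in range(1, 9):

After execution: val = 8
8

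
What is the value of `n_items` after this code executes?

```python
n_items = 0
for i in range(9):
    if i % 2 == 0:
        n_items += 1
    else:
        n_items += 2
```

Let's trace through this code step by step.

Initialize: n_items = 0
Entering loop: for i in range(9):

After execution: n_items = 13
13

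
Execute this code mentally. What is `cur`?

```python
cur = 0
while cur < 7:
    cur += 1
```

Let's trace through this code step by step.

Initialize: cur = 0
Entering loop: while cur < 7:

After execution: cur = 7
7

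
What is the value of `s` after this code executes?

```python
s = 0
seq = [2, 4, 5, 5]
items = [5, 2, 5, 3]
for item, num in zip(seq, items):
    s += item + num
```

Let's trace through this code step by step.

Initialize: s = 0
Initialize: seq = [2, 4, 5, 5]
Initialize: items = [5, 2, 5, 3]
Entering loop: for item, num in zip(seq, items):

After execution: s = 31
31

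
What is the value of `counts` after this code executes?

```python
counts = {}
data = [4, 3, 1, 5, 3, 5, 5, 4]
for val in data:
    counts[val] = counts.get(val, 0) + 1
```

Let's trace through this code step by step.

Initialize: counts = {}
Initialize: data = [4, 3, 1, 5, 3, 5, 5, 4]
Entering loop: for val in data:

After execution: counts = {4: 2, 3: 2, 1: 1, 5: 3}
{4: 2, 3: 2, 1: 1, 5: 3}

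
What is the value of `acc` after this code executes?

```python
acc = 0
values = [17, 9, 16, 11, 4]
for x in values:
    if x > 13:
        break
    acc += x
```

Let's trace through this code step by step.

Initialize: acc = 0
Initialize: values = [17, 9, 16, 11, 4]
Entering loop: for x in values:

After execution: acc = 0
0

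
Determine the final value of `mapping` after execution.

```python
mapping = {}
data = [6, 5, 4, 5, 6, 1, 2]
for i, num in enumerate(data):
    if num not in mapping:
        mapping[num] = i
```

Let's trace through this code step by step.

Initialize: mapping = {}
Initialize: data = [6, 5, 4, 5, 6, 1, 2]
Entering loop: for i, num in enumerate(data):

After execution: mapping = {6: 0, 5: 1, 4: 2, 1: 5, 2: 6}
{6: 0, 5: 1, 4: 2, 1: 5, 2: 6}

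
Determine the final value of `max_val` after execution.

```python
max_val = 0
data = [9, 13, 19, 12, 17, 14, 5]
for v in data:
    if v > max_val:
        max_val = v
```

Let's trace through this code step by step.

Initialize: max_val = 0
Initialize: data = [9, 13, 19, 12, 17, 14, 5]
Entering loop: for v in data:

After execution: max_val = 19
19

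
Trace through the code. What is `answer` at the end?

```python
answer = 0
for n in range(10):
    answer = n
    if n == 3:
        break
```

Let's trace through this code step by step.

Initialize: answer = 0
Entering loop: for n in range(10):

After execution: answer = 3
3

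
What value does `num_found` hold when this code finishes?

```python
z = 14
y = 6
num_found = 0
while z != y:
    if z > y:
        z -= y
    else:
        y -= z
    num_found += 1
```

Let's trace through this code step by step.

Initialize: z = 14
Initialize: y = 6
Initialize: num_found = 0
Entering loop: while z != y:

After execution: num_found = 4
4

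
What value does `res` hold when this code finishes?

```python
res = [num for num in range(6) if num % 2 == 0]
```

Let's trace through this code step by step.

Initialize: res = [num for num in range(6) if num % 2 == 0]

After execution: res = [0, 2, 4]
[0, 2, 4]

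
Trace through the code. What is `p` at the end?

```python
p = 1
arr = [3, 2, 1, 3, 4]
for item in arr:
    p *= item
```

Let's trace through this code step by step.

Initialize: p = 1
Initialize: arr = [3, 2, 1, 3, 4]
Entering loop: for item in arr:

After execution: p = 72
72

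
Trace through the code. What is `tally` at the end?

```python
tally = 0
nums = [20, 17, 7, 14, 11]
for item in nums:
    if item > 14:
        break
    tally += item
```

Let's trace through this code step by step.

Initialize: tally = 0
Initialize: nums = [20, 17, 7, 14, 11]
Entering loop: for item in nums:

After execution: tally = 0
0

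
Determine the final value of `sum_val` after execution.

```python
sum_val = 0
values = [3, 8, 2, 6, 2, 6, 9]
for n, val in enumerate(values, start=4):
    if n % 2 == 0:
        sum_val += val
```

Let's trace through this code step by step.

Initialize: sum_val = 0
Initialize: values = [3, 8, 2, 6, 2, 6, 9]
Entering loop: for n, val in enumerate(values, start=4):

After execution: sum_val = 16
16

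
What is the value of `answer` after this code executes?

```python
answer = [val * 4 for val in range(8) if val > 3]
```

Let's trace through this code step by step.

Initialize: answer = [val * 4 for val in range(8) if val > 3]

After execution: answer = [16, 20, 24, 28]
[16, 20, 24, 28]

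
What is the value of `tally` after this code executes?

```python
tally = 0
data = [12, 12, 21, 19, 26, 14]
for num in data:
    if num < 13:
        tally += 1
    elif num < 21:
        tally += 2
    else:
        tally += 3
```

Let's trace through this code step by step.

Initialize: tally = 0
Initialize: data = [12, 12, 21, 19, 26, 14]
Entering loop: for num in data:

After execution: tally = 12
12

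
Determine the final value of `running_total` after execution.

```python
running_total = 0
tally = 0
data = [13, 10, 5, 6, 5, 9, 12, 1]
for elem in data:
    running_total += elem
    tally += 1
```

Let's trace through this code step by step.

Initialize: running_total = 0
Initialize: tally = 0
Initialize: data = [13, 10, 5, 6, 5, 9, 12, 1]
Entering loop: for elem in data:

After execution: running_total = 61
61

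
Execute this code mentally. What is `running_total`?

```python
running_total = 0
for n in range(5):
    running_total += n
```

Let's trace through this code step by step.

Initialize: running_total = 0
Entering loop: for n in range(5):

After execution: running_total = 10
10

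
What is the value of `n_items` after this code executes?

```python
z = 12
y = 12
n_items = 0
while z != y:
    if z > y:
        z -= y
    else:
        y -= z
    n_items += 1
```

Let's trace through this code step by step.

Initialize: z = 12
Initialize: y = 12
Initialize: n_items = 0
Entering loop: while z != y:

After execution: n_items = 0
0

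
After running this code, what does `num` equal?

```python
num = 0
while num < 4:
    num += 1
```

Let's trace through this code step by step.

Initialize: num = 0
Entering loop: while num < 4:

After execution: num = 4
4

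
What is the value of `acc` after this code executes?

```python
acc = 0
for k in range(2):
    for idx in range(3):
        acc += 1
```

Let's trace through this code step by step.

Initialize: acc = 0
Entering loop: for k in range(2):

After execution: acc = 6
6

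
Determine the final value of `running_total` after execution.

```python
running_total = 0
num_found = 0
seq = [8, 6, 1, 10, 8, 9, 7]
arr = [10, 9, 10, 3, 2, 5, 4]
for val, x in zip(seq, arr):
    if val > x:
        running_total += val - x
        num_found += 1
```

Let's trace through this code step by step.

Initialize: running_total = 0
Initialize: num_found = 0
Initialize: seq = [8, 6, 1, 10, 8, 9, 7]
Initialize: arr = [10, 9, 10, 3, 2, 5, 4]
Entering loop: for val, x in zip(seq, arr):

After execution: running_total = 20
20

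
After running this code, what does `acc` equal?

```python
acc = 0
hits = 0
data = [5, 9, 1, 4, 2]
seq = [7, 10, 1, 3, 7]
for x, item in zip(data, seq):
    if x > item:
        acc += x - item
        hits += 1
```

Let's trace through this code step by step.

Initialize: acc = 0
Initialize: hits = 0
Initialize: data = [5, 9, 1, 4, 2]
Initialize: seq = [7, 10, 1, 3, 7]
Entering loop: for x, item in zip(data, seq):

After execution: acc = 1
1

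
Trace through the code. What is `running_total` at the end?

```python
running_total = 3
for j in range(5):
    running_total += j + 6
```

Let's trace through this code step by step.

Initialize: running_total = 3
Entering loop: for j in range(5):

After execution: running_total = 43
43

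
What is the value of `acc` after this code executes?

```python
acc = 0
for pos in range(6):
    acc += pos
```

Let's trace through this code step by step.

Initialize: acc = 0
Entering loop: for pos in range(6):

After execution: acc = 15
15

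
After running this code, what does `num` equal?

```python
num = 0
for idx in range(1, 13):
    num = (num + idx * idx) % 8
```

Let's trace through this code step by step.

Initialize: num = 0
Entering loop: for idx in range(1, 13):

After execution: num = 2
2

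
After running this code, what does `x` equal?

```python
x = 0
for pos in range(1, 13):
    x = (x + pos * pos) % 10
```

Let's trace through this code step by step.

Initialize: x = 0
Entering loop: for pos in range(1, 13):

After execution: x = 0
0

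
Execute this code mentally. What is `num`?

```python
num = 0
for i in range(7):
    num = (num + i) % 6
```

Let's trace through this code step by step.

Initialize: num = 0
Entering loop: for i in range(7):

After execution: num = 3
3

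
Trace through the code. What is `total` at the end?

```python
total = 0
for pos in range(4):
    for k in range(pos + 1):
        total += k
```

Let's trace through this code step by step.

Initialize: total = 0
Entering loop: for pos in range(4):

After execution: total = 10
10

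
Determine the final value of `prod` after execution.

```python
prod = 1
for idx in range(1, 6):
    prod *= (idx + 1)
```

Let's trace through this code step by step.

Initialize: prod = 1
Entering loop: for idx in range(1, 6):

After execution: prod = 720
720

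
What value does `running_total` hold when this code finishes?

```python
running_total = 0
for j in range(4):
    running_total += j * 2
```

Let's trace through this code step by step.

Initialize: running_total = 0
Entering loop: for j in range(4):

After execution: running_total = 12
12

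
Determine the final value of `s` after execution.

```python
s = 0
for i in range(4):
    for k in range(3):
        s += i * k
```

Let's trace through this code step by step.

Initialize: s = 0
Entering loop: for i in range(4):

After execution: s = 18
18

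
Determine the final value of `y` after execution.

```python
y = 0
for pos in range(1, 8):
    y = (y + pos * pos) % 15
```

Let's trace through this code step by step.

Initialize: y = 0
Entering loop: for pos in range(1, 8):

After execution: y = 5
5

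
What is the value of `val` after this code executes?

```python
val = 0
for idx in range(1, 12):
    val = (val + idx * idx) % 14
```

Let's trace through this code step by step.

Initialize: val = 0
Entering loop: for idx in range(1, 12):

After execution: val = 2
2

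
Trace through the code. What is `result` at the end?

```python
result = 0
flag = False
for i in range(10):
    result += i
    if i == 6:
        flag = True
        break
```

Let's trace through this code step by step.

Initialize: result = 0
Initialize: flag = False
Entering loop: for i in range(10):

After execution: result = 21
21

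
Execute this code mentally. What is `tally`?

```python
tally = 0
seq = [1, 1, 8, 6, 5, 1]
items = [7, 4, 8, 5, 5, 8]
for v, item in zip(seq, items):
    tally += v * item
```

Let's trace through this code step by step.

Initialize: tally = 0
Initialize: seq = [1, 1, 8, 6, 5, 1]
Initialize: items = [7, 4, 8, 5, 5, 8]
Entering loop: for v, item in zip(seq, items):

After execution: tally = 138
138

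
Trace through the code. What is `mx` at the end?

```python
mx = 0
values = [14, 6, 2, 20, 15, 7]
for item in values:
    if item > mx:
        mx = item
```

Let's trace through this code step by step.

Initialize: mx = 0
Initialize: values = [14, 6, 2, 20, 15, 7]
Entering loop: for item in values:

After execution: mx = 20
20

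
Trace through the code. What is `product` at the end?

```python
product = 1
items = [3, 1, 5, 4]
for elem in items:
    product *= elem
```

Let's trace through this code step by step.

Initialize: product = 1
Initialize: items = [3, 1, 5, 4]
Entering loop: for elem in items:

After execution: product = 60
60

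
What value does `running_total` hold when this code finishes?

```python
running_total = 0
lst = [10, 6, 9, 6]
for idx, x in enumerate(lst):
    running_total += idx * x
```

Let's trace through this code step by step.

Initialize: running_total = 0
Initialize: lst = [10, 6, 9, 6]
Entering loop: for idx, x in enumerate(lst):

After execution: running_total = 42
42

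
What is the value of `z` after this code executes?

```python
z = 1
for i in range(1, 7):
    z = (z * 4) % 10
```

Let's trace through this code step by step.

Initialize: z = 1
Entering loop: for i in range(1, 7):

After execution: z = 6
6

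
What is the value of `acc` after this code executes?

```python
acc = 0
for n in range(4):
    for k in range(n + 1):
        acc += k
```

Let's trace through this code step by step.

Initialize: acc = 0
Entering loop: for n in range(4):

After execution: acc = 10
10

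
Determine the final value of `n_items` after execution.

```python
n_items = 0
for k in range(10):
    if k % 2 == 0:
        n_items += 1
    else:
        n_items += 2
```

Let's trace through this code step by step.

Initialize: n_items = 0
Entering loop: for k in range(10):

After execution: n_items = 15
15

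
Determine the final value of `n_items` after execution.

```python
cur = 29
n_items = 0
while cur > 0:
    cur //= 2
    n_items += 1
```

Let's trace through this code step by step.

Initialize: cur = 29
Initialize: n_items = 0
Entering loop: while cur > 0:

After execution: n_items = 5
5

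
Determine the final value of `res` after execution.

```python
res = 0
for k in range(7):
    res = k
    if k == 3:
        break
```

Let's trace through this code step by step.

Initialize: res = 0
Entering loop: for k in range(7):

After execution: res = 3
3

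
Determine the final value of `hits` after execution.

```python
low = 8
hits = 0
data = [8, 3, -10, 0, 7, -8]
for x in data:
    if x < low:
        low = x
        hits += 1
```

Let's trace through this code step by step.

Initialize: low = 8
Initialize: hits = 0
Initialize: data = [8, 3, -10, 0, 7, -8]
Entering loop: for x in data:

After execution: hits = 2
2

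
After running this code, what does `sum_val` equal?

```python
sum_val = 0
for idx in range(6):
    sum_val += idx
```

Let's trace through this code step by step.

Initialize: sum_val = 0
Entering loop: for idx in range(6):

After execution: sum_val = 15
15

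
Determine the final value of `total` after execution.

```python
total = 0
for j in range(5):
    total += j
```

Let's trace through this code step by step.

Initialize: total = 0
Entering loop: for j in range(5):

After execution: total = 10
10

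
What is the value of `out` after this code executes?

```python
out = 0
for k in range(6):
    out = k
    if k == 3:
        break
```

Let's trace through this code step by step.

Initialize: out = 0
Entering loop: for k in range(6):

After execution: out = 3
3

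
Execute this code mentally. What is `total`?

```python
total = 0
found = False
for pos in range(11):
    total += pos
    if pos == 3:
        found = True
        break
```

Let's trace through this code step by step.

Initialize: total = 0
Initialize: found = False
Entering loop: for pos in range(11):

After execution: total = 6
6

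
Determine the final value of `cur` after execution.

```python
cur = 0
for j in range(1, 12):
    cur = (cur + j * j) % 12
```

Let's trace through this code step by step.

Initialize: cur = 0
Entering loop: for j in range(1, 12):

After execution: cur = 2
2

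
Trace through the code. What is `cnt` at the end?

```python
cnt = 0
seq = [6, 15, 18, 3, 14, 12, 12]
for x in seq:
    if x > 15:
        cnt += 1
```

Let's trace through this code step by step.

Initialize: cnt = 0
Initialize: seq = [6, 15, 18, 3, 14, 12, 12]
Entering loop: for x in seq:

After execution: cnt = 1
1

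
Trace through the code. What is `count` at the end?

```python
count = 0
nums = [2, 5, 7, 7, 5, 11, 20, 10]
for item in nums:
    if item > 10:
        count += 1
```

Let's trace through this code step by step.

Initialize: count = 0
Initialize: nums = [2, 5, 7, 7, 5, 11, 20, 10]
Entering loop: for item in nums:

After execution: count = 2
2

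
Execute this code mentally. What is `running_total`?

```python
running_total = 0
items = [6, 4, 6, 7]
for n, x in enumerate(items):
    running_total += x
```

Let's trace through this code step by step.

Initialize: running_total = 0
Initialize: items = [6, 4, 6, 7]
Entering loop: for n, x in enumerate(items):

After execution: running_total = 23
23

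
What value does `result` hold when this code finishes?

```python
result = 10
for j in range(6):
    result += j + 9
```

Let's trace through this code step by step.

Initialize: result = 10
Entering loop: for j in range(6):

After execution: result = 79
79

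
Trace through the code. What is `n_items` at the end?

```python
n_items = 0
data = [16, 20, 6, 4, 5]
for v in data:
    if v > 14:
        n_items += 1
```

Let's trace through this code step by step.

Initialize: n_items = 0
Initialize: data = [16, 20, 6, 4, 5]
Entering loop: for v in data:

After execution: n_items = 2
2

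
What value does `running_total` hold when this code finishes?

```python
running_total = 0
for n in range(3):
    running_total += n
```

Let's trace through this code step by step.

Initialize: running_total = 0
Entering loop: for n in range(3):

After execution: running_total = 3
3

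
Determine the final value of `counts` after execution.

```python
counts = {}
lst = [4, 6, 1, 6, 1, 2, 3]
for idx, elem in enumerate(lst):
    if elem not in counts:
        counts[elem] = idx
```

Let's trace through this code step by step.

Initialize: counts = {}
Initialize: lst = [4, 6, 1, 6, 1, 2, 3]
Entering loop: for idx, elem in enumerate(lst):

After execution: counts = {4: 0, 6: 1, 1: 2, 2: 5, 3: 6}
{4: 0, 6: 1, 1: 2, 2: 5, 3: 6}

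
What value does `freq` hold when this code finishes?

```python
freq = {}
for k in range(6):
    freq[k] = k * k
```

Let's trace through this code step by step.

Initialize: freq = {}
Entering loop: for k in range(6):

After execution: freq = {0: 0, 1: 1, 2: 4, 3: 9, 4: 16, 5: 25}
{0: 0, 1: 1, 2: 4, 3: 9, 4: 16, 5: 25}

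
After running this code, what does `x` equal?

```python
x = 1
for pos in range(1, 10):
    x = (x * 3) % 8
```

Let's trace through this code step by step.

Initialize: x = 1
Entering loop: for pos in range(1, 10):

After execution: x = 3
3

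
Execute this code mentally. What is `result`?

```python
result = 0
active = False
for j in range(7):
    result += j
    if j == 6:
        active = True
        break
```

Let's trace through this code step by step.

Initialize: result = 0
Initialize: active = False
Entering loop: for j in range(7):

After execution: result = 21
21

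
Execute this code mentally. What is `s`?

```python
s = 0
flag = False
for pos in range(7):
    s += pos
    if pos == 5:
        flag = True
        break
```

Let's trace through this code step by step.

Initialize: s = 0
Initialize: flag = False
Entering loop: for pos in range(7):

After execution: s = 15
15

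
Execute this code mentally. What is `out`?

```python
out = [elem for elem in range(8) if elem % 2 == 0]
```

Let's trace through this code step by step.

Initialize: out = [elem for elem in range(8) if elem % 2 == 0]

After execution: out = [0, 2, 4, 6]
[0, 2, 4, 6]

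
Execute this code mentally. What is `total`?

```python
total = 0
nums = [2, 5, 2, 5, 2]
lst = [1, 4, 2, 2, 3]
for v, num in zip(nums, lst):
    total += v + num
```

Let's trace through this code step by step.

Initialize: total = 0
Initialize: nums = [2, 5, 2, 5, 2]
Initialize: lst = [1, 4, 2, 2, 3]
Entering loop: for v, num in zip(nums, lst):

After execution: total = 28
28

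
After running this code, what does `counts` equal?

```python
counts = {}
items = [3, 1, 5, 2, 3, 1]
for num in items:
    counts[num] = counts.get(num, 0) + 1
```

Let's trace through this code step by step.

Initialize: counts = {}
Initialize: items = [3, 1, 5, 2, 3, 1]
Entering loop: for num in items:

After execution: counts = {3: 2, 1: 2, 5: 1, 2: 1}
{3: 2, 1: 2, 5: 1, 2: 1}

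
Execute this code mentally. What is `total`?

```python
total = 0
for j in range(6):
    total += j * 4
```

Let's trace through this code step by step.

Initialize: total = 0
Entering loop: for j in range(6):

After execution: total = 60
60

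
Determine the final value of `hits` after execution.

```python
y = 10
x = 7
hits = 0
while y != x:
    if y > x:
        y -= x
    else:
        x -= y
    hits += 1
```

Let's trace through this code step by step.

Initialize: y = 10
Initialize: x = 7
Initialize: hits = 0
Entering loop: while y != x:

After execution: hits = 5
5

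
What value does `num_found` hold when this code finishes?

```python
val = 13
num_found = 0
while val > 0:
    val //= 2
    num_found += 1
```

Let's trace through this code step by step.

Initialize: val = 13
Initialize: num_found = 0
Entering loop: while val > 0:

After execution: num_found = 4
4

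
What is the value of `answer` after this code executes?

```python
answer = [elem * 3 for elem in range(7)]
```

Let's trace through this code step by step.

Initialize: answer = [elem * 3 for elem in range(7)]

After execution: answer = [0, 3, 6, 9, 12, 15, 18]
[0, 3, 6, 9, 12, 15, 18]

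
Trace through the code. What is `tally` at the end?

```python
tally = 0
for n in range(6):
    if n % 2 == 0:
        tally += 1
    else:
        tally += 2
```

Let's trace through this code step by step.

Initialize: tally = 0
Entering loop: for n in range(6):

After execution: tally = 9
9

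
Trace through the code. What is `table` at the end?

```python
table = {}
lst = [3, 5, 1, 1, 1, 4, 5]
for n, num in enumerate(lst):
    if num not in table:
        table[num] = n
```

Let's trace through this code step by step.

Initialize: table = {}
Initialize: lst = [3, 5, 1, 1, 1, 4, 5]
Entering loop: for n, num in enumerate(lst):

After execution: table = {3: 0, 5: 1, 1: 2, 4: 5}
{3: 0, 5: 1, 1: 2, 4: 5}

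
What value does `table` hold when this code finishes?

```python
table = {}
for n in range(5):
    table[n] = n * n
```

Let's trace through this code step by step.

Initialize: table = {}
Entering loop: for n in range(5):

After execution: table = {0: 0, 1: 1, 2: 4, 3: 9, 4: 16}
{0: 0, 1: 1, 2: 4, 3: 9, 4: 16}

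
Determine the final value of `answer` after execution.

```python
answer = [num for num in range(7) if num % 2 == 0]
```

Let's trace through this code step by step.

Initialize: answer = [num for num in range(7) if num % 2 == 0]

After execution: answer = [0, 2, 4, 6]
[0, 2, 4, 6]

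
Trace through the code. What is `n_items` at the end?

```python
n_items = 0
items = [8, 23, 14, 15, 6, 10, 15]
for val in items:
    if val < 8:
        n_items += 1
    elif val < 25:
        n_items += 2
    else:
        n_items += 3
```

Let's trace through this code step by step.

Initialize: n_items = 0
Initialize: items = [8, 23, 14, 15, 6, 10, 15]
Entering loop: for val in items:

After execution: n_items = 13
13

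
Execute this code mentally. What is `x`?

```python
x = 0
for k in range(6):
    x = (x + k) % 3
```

Let's trace through this code step by step.

Initialize: x = 0
Entering loop: for k in range(6):

After execution: x = 0
0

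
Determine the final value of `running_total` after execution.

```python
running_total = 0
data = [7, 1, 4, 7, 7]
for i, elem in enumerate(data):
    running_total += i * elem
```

Let's trace through this code step by step.

Initialize: running_total = 0
Initialize: data = [7, 1, 4, 7, 7]
Entering loop: for i, elem in enumerate(data):

After execution: running_total = 58
58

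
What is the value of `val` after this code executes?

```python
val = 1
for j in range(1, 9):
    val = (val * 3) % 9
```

Let's trace through this code step by step.

Initialize: val = 1
Entering loop: for j in range(1, 9):

After execution: val = 0
0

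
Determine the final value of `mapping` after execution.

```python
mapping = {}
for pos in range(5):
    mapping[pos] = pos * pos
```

Let's trace through this code step by step.

Initialize: mapping = {}
Entering loop: for pos in range(5):

After execution: mapping = {0: 0, 1: 1, 2: 4, 3: 9, 4: 16}
{0: 0, 1: 1, 2: 4, 3: 9, 4: 16}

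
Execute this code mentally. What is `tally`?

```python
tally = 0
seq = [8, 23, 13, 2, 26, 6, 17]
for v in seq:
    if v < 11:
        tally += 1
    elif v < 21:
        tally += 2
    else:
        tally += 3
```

Let's trace through this code step by step.

Initialize: tally = 0
Initialize: seq = [8, 23, 13, 2, 26, 6, 17]
Entering loop: for v in seq:

After execution: tally = 13
13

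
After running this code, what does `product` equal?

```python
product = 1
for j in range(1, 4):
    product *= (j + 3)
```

Let's trace through this code step by step.

Initialize: product = 1
Entering loop: for j in range(1, 4):

After execution: product = 120
120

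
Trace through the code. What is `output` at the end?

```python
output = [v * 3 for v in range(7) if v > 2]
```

Let's trace through this code step by step.

Initialize: output = [v * 3 for v in range(7) if v > 2]

After execution: output = [9, 12, 15, 18]
[9, 12, 15, 18]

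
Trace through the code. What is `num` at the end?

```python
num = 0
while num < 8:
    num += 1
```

Let's trace through this code step by step.

Initialize: num = 0
Entering loop: while num < 8:

After execution: num = 8
8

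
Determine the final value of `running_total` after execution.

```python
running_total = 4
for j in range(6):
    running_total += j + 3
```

Let's trace through this code step by step.

Initialize: running_total = 4
Entering loop: for j in range(6):

After execution: running_total = 37
37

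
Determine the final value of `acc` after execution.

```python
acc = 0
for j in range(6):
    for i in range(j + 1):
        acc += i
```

Let's trace through this code step by step.

Initialize: acc = 0
Entering loop: for j in range(6):

After execution: acc = 35
35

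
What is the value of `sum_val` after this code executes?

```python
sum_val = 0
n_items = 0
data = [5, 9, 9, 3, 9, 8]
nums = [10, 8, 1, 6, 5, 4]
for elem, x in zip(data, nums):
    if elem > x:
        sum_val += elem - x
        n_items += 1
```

Let's trace through this code step by step.

Initialize: sum_val = 0
Initialize: n_items = 0
Initialize: data = [5, 9, 9, 3, 9, 8]
Initialize: nums = [10, 8, 1, 6, 5, 4]
Entering loop: for elem, x in zip(data, nums):

After execution: sum_val = 17
17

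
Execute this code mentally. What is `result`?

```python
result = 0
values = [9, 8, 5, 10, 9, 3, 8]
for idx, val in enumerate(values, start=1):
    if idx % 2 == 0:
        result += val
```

Let's trace through this code step by step.

Initialize: result = 0
Initialize: values = [9, 8, 5, 10, 9, 3, 8]
Entering loop: for idx, val in enumerate(values, start=1):

After execution: result = 21
21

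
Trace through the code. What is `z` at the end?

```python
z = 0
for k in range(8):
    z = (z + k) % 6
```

Let's trace through this code step by step.

Initialize: z = 0
Entering loop: for k in range(8):

After execution: z = 4
4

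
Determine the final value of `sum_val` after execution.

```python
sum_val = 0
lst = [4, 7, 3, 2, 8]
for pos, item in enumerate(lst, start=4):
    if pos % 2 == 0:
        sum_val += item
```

Let's trace through this code step by step.

Initialize: sum_val = 0
Initialize: lst = [4, 7, 3, 2, 8]
Entering loop: for pos, item in enumerate(lst, start=4):

After execution: sum_val = 15
15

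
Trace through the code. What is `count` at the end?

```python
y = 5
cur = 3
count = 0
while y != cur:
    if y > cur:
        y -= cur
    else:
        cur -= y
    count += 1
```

Let's trace through this code step by step.

Initialize: y = 5
Initialize: cur = 3
Initialize: count = 0
Entering loop: while y != cur:

After execution: count = 3
3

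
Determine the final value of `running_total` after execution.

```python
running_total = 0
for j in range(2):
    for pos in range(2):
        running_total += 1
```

Let's trace through this code step by step.

Initialize: running_total = 0
Entering loop: for j in range(2):

After execution: running_total = 4
4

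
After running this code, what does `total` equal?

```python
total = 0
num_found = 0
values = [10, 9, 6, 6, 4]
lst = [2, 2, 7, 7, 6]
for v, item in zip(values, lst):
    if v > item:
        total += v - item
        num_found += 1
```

Let's trace through this code step by step.

Initialize: total = 0
Initialize: num_found = 0
Initialize: values = [10, 9, 6, 6, 4]
Initialize: lst = [2, 2, 7, 7, 6]
Entering loop: for v, item in zip(values, lst):

After execution: total = 15
15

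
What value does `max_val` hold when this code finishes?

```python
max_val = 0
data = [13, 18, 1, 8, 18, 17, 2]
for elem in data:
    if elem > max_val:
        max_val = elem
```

Let's trace through this code step by step.

Initialize: max_val = 0
Initialize: data = [13, 18, 1, 8, 18, 17, 2]
Entering loop: for elem in data:

After execution: max_val = 18
18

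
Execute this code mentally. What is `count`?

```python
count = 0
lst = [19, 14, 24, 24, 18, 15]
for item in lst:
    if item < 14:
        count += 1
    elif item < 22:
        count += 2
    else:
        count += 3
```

Let's trace through this code step by step.

Initialize: count = 0
Initialize: lst = [19, 14, 24, 24, 18, 15]
Entering loop: for item in lst:

After execution: count = 14
14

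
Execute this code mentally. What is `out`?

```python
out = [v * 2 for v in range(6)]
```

Let's trace through this code step by step.

Initialize: out = [v * 2 for v in range(6)]

After execution: out = [0, 2, 4, 6, 8, 10]
[0, 2, 4, 6, 8, 10]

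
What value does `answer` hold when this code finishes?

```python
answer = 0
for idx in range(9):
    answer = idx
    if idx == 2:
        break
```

Let's trace through this code step by step.

Initialize: answer = 0
Entering loop: for idx in range(9):

After execution: answer = 2
2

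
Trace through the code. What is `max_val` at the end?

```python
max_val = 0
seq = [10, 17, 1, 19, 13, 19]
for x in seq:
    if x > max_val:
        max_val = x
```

Let's trace through this code step by step.

Initialize: max_val = 0
Initialize: seq = [10, 17, 1, 19, 13, 19]
Entering loop: for x in seq:

After execution: max_val = 19
19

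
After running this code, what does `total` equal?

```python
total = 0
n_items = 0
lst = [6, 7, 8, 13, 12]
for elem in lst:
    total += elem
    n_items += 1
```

Let's trace through this code step by step.

Initialize: total = 0
Initialize: n_items = 0
Initialize: lst = [6, 7, 8, 13, 12]
Entering loop: for elem in lst:

After execution: total = 46
46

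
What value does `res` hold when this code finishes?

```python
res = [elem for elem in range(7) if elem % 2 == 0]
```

Let's trace through this code step by step.

Initialize: res = [elem for elem in range(7) if elem % 2 == 0]

After execution: res = [0, 2, 4, 6]
[0, 2, 4, 6]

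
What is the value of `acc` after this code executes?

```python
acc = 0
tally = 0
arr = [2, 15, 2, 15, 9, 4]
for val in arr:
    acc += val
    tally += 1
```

Let's trace through this code step by step.

Initialize: acc = 0
Initialize: tally = 0
Initialize: arr = [2, 15, 2, 15, 9, 4]
Entering loop: for val in arr:

After execution: acc = 47
47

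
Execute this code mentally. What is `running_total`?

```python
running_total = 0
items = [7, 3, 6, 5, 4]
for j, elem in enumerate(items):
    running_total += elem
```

Let's trace through this code step by step.

Initialize: running_total = 0
Initialize: items = [7, 3, 6, 5, 4]
Entering loop: for j, elem in enumerate(items):

After execution: running_total = 25
25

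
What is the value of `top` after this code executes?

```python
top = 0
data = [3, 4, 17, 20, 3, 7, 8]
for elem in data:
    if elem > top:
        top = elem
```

Let's trace through this code step by step.

Initialize: top = 0
Initialize: data = [3, 4, 17, 20, 3, 7, 8]
Entering loop: for elem in data:

After execution: top = 20
20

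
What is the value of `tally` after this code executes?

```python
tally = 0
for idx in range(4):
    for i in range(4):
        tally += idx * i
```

Let's trace through this code step by step.

Initialize: tally = 0
Entering loop: for idx in range(4):

After execution: tally = 36
36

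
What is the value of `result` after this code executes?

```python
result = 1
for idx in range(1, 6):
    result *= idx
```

Let's trace through this code step by step.

Initialize: result = 1
Entering loop: for idx in range(1, 6):

After execution: result = 120
120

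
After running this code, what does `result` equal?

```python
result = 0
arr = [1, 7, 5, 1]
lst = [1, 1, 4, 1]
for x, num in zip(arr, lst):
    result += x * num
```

Let's trace through this code step by step.

Initialize: result = 0
Initialize: arr = [1, 7, 5, 1]
Initialize: lst = [1, 1, 4, 1]
Entering loop: for x, num in zip(arr, lst):

After execution: result = 29
29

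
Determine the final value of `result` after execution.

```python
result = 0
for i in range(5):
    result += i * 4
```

Let's trace through this code step by step.

Initialize: result = 0
Entering loop: for i in range(5):

After execution: result = 40
40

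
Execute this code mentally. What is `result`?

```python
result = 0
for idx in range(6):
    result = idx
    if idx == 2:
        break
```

Let's trace through this code step by step.

Initialize: result = 0
Entering loop: for idx in range(6):

After execution: result = 2
2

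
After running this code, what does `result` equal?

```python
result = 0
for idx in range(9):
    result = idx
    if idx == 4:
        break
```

Let's trace through this code step by step.

Initialize: result = 0
Entering loop: for idx in range(9):

After execution: result = 4
4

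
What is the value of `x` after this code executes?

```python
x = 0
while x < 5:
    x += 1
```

Let's trace through this code step by step.

Initialize: x = 0
Entering loop: while x < 5:

After execution: x = 5
5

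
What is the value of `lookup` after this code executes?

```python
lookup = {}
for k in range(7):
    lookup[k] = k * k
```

Let's trace through this code step by step.

Initialize: lookup = {}
Entering loop: for k in range(7):

After execution: lookup = {0: 0, 1: 1, 2: 4, 3: 9, 4: 16, 5: 25, 6: 36}
{0: 0, 1: 1, 2: 4, 3: 9, 4: 16, 5: 25, 6: 36}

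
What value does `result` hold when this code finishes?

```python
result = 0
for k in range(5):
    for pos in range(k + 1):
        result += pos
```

Let's trace through this code step by step.

Initialize: result = 0
Entering loop: for k in range(5):

After execution: result = 20
20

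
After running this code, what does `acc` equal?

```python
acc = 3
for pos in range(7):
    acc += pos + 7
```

Let's trace through this code step by step.

Initialize: acc = 3
Entering loop: for pos in range(7):

After execution: acc = 73
73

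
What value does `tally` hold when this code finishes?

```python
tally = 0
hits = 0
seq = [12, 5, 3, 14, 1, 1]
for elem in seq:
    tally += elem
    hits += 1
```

Let's trace through this code step by step.

Initialize: tally = 0
Initialize: hits = 0
Initialize: seq = [12, 5, 3, 14, 1, 1]
Entering loop: for elem in seq:

After execution: tally = 36
36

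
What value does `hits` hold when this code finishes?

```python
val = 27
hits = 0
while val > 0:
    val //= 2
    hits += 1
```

Let's trace through this code step by step.

Initialize: val = 27
Initialize: hits = 0
Entering loop: while val > 0:

After execution: hits = 5
5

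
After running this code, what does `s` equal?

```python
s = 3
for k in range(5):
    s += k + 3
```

Let's trace through this code step by step.

Initialize: s = 3
Entering loop: for k in range(5):

After execution: s = 28
28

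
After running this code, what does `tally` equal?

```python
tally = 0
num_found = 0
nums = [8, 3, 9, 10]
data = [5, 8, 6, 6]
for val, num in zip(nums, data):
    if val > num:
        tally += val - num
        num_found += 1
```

Let's trace through this code step by step.

Initialize: tally = 0
Initialize: num_found = 0
Initialize: nums = [8, 3, 9, 10]
Initialize: data = [5, 8, 6, 6]
Entering loop: for val, num in zip(nums, data):

After execution: tally = 10
10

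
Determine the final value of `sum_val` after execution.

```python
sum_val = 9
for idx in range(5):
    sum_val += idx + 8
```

Let's trace through this code step by step.

Initialize: sum_val = 9
Entering loop: for idx in range(5):

After execution: sum_val = 59
59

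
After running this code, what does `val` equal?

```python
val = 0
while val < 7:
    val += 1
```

Let's trace through this code step by step.

Initialize: val = 0
Entering loop: while val < 7:

After execution: val = 7
7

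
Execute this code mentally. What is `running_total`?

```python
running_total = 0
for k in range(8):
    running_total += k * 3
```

Let's trace through this code step by step.

Initialize: running_total = 0
Entering loop: for k in range(8):

After execution: running_total = 84
84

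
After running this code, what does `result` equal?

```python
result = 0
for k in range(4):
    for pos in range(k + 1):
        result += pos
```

Let's trace through this code step by step.

Initialize: result = 0
Entering loop: for k in range(4):

After execution: result = 10
10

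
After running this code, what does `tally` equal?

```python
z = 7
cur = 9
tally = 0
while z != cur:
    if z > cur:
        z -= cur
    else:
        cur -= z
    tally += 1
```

Let's trace through this code step by step.

Initialize: z = 7
Initialize: cur = 9
Initialize: tally = 0
Entering loop: while z != cur:

After execution: tally = 5
5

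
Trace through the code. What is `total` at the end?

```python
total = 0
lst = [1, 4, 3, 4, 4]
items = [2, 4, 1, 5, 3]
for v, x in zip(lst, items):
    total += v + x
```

Let's trace through this code step by step.

Initialize: total = 0
Initialize: lst = [1, 4, 3, 4, 4]
Initialize: items = [2, 4, 1, 5, 3]
Entering loop: for v, x in zip(lst, items):

After execution: total = 31
31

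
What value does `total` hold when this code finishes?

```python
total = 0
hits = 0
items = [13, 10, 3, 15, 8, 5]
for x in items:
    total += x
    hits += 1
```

Let's trace through this code step by step.

Initialize: total = 0
Initialize: hits = 0
Initialize: items = [13, 10, 3, 15, 8, 5]
Entering loop: for x in items:

After execution: total = 54
54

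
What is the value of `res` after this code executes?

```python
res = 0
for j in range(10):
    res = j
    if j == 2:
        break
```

Let's trace through this code step by step.

Initialize: res = 0
Entering loop: for j in range(10):

After execution: res = 2
2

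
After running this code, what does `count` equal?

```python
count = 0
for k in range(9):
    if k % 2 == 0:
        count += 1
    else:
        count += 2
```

Let's trace through this code step by step.

Initialize: count = 0
Entering loop: for k in range(9):

After execution: count = 13
13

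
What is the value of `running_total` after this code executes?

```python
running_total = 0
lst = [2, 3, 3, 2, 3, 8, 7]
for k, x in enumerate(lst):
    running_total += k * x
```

Let's trace through this code step by step.

Initialize: running_total = 0
Initialize: lst = [2, 3, 3, 2, 3, 8, 7]
Entering loop: for k, x in enumerate(lst):

After execution: running_total = 109
109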